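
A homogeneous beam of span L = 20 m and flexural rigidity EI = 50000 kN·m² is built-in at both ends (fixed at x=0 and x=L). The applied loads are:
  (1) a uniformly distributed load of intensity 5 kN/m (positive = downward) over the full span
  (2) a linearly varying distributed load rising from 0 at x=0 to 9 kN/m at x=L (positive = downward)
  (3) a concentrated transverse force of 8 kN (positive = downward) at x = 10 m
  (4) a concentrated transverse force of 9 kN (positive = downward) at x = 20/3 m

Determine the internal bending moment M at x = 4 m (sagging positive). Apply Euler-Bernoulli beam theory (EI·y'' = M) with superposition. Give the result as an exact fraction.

Load 1 — uniform load w=5 kN/m over full span:
  M_1 = wLx/2 - wL²/12 - wx²/2 = 5·20·4/2 - 5·20²/12 - 5·4²/2 = -20/3 kN·m
Load 2 — triangular load w₀=9 kN/m (0→w₀ over full span):
  M_2 = 3w₀Lx/20 - w₀L²/30 - w₀x³/(6L) = 3·9·20·4/20 - 9·20²/30 - 9·4³/(6·20) = -84/5 kN·m
Load 3 — point force P=8 kN at a=10 m (b=L-a=10):
  M_3 = Pb²(3a+b)x/L³ - Pab²/L²  [x≤a] = 8·10²·(3·10+10)·4/20³ - 8·10·10²/20² = -4 kN·m
Load 4 — point force P=9 kN at a=20/3 m (b=L-a=40/3):
  M_4 = Pb²(3a+b)x/L³ - Pab²/L²  [x≤a] = 9·(40/3)²·(3·(20/3)+(40/3))·4/20³ - 9·(20/3)·(40/3)²/20² = 0 kN·m
Superposition: M = Σ M_i = -412/15 kN·m ≈ -27.466667 kN·m

M(4) = -412/15 kN·m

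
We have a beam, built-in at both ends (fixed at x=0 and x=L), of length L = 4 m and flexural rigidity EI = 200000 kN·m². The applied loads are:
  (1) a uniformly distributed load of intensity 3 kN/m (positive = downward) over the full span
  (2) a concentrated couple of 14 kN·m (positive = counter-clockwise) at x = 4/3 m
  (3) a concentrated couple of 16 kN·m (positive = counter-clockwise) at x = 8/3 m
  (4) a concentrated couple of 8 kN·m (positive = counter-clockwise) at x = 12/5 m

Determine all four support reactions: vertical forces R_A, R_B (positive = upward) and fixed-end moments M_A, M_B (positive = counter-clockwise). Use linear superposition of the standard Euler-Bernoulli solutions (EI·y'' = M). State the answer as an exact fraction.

Load 1 — uniform load w=3 kN/m over full span:
  R_A = wL/2 = 3·4/2 = 6 kN
  M_A = wL²/12 = 3·4²/12 = 4 kN·m
  R_B = wL/2 = 3·4/2 = 6 kN
  M_B = -wL²/12 = -3·4²/12 = -4 kN·m
Load 2 — applied couple M₀=14 kN·m at a=4/3 m (b=L-a=8/3):
  R_A = 6M₀ab/L³ = 6·14·(4/3)·(8/3)/4³ = 14/3 kN
  M_A = M₀b(2a-b)/L² = 14·(8/3)·(2·(4/3)-(8/3))/4² = 0 kN·m
  R_B = -6M₀ab/L³ = -6·14·(4/3)·(8/3)/4³ = -14/3 kN
  M_B = M₀a(2b-a)/L² = 14·(4/3)·(2·(8/3)-(4/3))/4² = 14/3 kN·m
Load 3 — applied couple M₀=16 kN·m at a=8/3 m (b=L-a=4/3):
  R_A = 6M₀ab/L³ = 6·16·(8/3)·(4/3)/4³ = 16/3 kN
  M_A = M₀b(2a-b)/L² = 16·(4/3)·(2·(8/3)-(4/3))/4² = 16/3 kN·m
  R_B = -6M₀ab/L³ = -6·16·(8/3)·(4/3)/4³ = -16/3 kN
  M_B = M₀a(2b-a)/L² = 16·(8/3)·(2·(4/3)-(8/3))/4² = 0 kN·m
Load 4 — applied couple M₀=8 kN·m at a=12/5 m (b=L-a=8/5):
  R_A = 6M₀ab/L³ = 6·8·(12/5)·(8/5)/4³ = 72/25 kN
  M_A = M₀b(2a-b)/L² = 8·(8/5)·(2·(12/5)-(8/5))/4² = 64/25 kN·m
  R_B = -6M₀ab/L³ = -6·8·(12/5)·(8/5)/4³ = -72/25 kN
  M_B = M₀a(2b-a)/L² = 8·(12/5)·(2·(8/5)-(12/5))/4² = 24/25 kN·m
Superposition: R_A = 472/25 kN, M_A = 892/75 kN·m, R_B = -172/25 kN, M_B = 122/75 kN·m

R_A = 472/25 kN, M_A = 892/75 kN·m, R_B = -172/25 kN, M_B = 122/75 kN·m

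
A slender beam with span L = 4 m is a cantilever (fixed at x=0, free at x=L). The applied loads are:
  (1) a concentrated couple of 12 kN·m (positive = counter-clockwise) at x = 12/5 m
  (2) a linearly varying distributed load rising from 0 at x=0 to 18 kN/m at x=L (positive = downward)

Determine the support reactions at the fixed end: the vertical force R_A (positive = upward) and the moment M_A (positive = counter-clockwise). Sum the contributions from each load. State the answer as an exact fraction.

Load 1 — applied couple M₀=12 kN·m at a=12/5 m (b=L-a=8/5):
  R_A = 0 kN
  M_A = -M₀ = -12 kN·m
Load 2 — triangular load w₀=18 kN/m (0→w₀ over full span):
  R_A = w₀L/2 = 18·4/2 = 36 kN
  M_A = w₀L²/3 = 18·4²/3 = 96 kN·m
Superposition: R_A = 36 kN, M_A = 84 kN·m

R_A = 36 kN, M_A = 84 kN·m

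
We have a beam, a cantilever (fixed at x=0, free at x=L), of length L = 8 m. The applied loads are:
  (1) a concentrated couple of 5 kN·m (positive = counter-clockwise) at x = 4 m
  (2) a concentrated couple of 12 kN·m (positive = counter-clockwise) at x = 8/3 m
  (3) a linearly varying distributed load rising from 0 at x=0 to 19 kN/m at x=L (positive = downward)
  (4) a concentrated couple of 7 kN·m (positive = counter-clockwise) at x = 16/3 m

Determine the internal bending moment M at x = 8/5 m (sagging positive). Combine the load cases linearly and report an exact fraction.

M(8/5) = -98008/375 kN·m

Load 1 — applied couple M₀=5 kN·m at a=4 m (b=L-a=4):
  M_1 = M₀  [x≤a] = 5 = 5 kN·m
Load 2 — applied couple M₀=12 kN·m at a=8/3 m (b=L-a=16/3):
  M_2 = M₀  [x≤a] = 12 = 12 kN·m
Load 3 — triangular load w₀=19 kN/m (0→w₀ over full span):
  M_3 = w₀Lx/2 - w₀L²/3 - w₀x³/(6L) = 19·8·(8/5)/2 - 19·8²/3 - 19·(8/5)³/(6·8) = -107008/375 kN·m
Load 4 — applied couple M₀=7 kN·m at a=16/3 m (b=L-a=8/3):
  M_4 = M₀  [x≤a] = 7 = 7 kN·m
Superposition: M = Σ M_i = -98008/375 kN·m ≈ -261.354667 kN·m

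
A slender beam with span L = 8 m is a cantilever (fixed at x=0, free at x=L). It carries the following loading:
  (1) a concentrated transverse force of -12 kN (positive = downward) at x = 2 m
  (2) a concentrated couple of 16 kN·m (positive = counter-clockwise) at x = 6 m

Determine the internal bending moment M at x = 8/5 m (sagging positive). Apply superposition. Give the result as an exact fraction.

Load 1 — point force P=-12 kN at a=2 m (b=L-a=6):
  M_1 = -P(a-x)  [x≤a] = -(-12)·(2-(8/5)) = 24/5 kN·m
Load 2 — applied couple M₀=16 kN·m at a=6 m (b=L-a=2):
  M_2 = M₀  [x≤a] = 16 = 16 kN·m
Superposition: M = Σ M_i = 104/5 kN·m ≈ 20.800000 kN·m

M(8/5) = 104/5 kN·m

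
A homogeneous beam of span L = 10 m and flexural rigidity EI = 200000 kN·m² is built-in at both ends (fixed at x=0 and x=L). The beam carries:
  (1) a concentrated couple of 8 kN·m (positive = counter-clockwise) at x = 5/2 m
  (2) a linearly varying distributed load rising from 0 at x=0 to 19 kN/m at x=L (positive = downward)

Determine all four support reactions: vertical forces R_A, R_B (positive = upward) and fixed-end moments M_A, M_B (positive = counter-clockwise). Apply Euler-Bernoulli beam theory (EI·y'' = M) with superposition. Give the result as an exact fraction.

Load 1 — applied couple M₀=8 kN·m at a=5/2 m (b=L-a=15/2):
  R_A = 6M₀ab/L³ = 6·8·(5/2)·(15/2)/10³ = 9/10 kN
  M_A = M₀b(2a-b)/L² = 8·(15/2)·(2·(5/2)-(15/2))/10² = -3/2 kN·m
  R_B = -6M₀ab/L³ = -6·8·(5/2)·(15/2)/10³ = -9/10 kN
  M_B = M₀a(2b-a)/L² = 8·(5/2)·(2·(15/2)-(5/2))/10² = 5/2 kN·m
Load 2 — triangular load w₀=19 kN/m (0→w₀ over full span):
  R_A = 3w₀L/20 = 3·19·10/20 = 57/2 kN
  M_A = w₀L²/30 = 19·10²/30 = 190/3 kN·m
  R_B = 7w₀L/20 = 7·19·10/20 = 133/2 kN
  M_B = -w₀L²/20 = -19·10²/20 = -95 kN·m
Superposition: R_A = 147/5 kN, M_A = 371/6 kN·m, R_B = 328/5 kN, M_B = -185/2 kN·m

R_A = 147/5 kN, M_A = 371/6 kN·m, R_B = 328/5 kN, M_B = -185/2 kN·m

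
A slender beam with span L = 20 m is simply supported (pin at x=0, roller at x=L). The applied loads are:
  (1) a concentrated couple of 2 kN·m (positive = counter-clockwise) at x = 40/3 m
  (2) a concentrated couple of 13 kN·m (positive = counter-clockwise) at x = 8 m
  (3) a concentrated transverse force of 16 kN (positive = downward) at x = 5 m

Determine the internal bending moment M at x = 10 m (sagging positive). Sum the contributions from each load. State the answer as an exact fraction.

M(10) = 69/2 kN·m

Load 1 — applied couple M₀=2 kN·m at a=40/3 m (b=L-a=20/3):
  M_1 = M₀x/L  [x≤a] = 2·10/20 = 1 kN·m
Load 2 — applied couple M₀=13 kN·m at a=8 m (b=L-a=12):
  M_2 = M₀x/L - M₀  [x>a] = 13·10/20 - 13 = -13/2 kN·m
Load 3 — point force P=16 kN at a=5 m (b=L-a=15):
  M_3 = Pa(L-x)/L  [x>a] = 16·5·(20-10)/20 = 40 kN·m
Superposition: M = Σ M_i = 69/2 kN·m ≈ 34.500000 kN·m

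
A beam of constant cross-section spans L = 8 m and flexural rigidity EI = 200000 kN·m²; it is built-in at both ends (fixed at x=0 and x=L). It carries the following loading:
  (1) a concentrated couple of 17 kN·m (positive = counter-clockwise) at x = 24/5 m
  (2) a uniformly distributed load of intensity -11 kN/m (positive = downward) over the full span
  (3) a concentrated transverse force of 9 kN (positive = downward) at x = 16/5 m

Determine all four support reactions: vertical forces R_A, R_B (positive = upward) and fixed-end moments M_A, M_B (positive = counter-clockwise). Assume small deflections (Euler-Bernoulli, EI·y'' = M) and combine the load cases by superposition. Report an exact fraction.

Load 1 — applied couple M₀=17 kN·m at a=24/5 m (b=L-a=16/5):
  R_A = 6M₀ab/L³ = 6·17·(24/5)·(16/5)/8³ = 153/50 kN
  M_A = M₀b(2a-b)/L² = 17·(16/5)·(2·(24/5)-(16/5))/8² = 136/25 kN·m
  R_B = -6M₀ab/L³ = -6·17·(24/5)·(16/5)/8³ = -153/50 kN
  M_B = M₀a(2b-a)/L² = 17·(24/5)·(2·(16/5)-(24/5))/8² = 51/25 kN·m
Load 2 — uniform load w=-11 kN/m over full span:
  R_A = wL/2 = (-11)·8/2 = -44 kN
  M_A = wL²/12 = (-11)·8²/12 = -176/3 kN·m
  R_B = wL/2 = (-11)·8/2 = -44 kN
  M_B = -wL²/12 = -(-11)·8²/12 = 176/3 kN·m
Load 3 — point force P=9 kN at a=16/5 m (b=L-a=24/5):
  R_A = Pb²(3a+b)/L³ = 9·(24/5)²·(3·(16/5)+(24/5))/8³ = 729/125 kN
  M_A = Pab²/L² = 9·(16/5)·(24/5)²/8² = 1296/125 kN·m
  R_B = Pa²(a+3b)/L³ = 9·(16/5)²·((16/5)+3·(24/5))/8³ = 396/125 kN
  M_B = -Pa²b/L² = -9·(16/5)²·(24/5)/8² = -864/125 kN·m
Superposition: R_A = -8777/250 kN, M_A = -16072/375 kN·m, R_B = -10973/250 kN, M_B = 20173/375 kN·m

R_A = -8777/250 kN, M_A = -16072/375 kN·m, R_B = -10973/250 kN, M_B = 20173/375 kN·m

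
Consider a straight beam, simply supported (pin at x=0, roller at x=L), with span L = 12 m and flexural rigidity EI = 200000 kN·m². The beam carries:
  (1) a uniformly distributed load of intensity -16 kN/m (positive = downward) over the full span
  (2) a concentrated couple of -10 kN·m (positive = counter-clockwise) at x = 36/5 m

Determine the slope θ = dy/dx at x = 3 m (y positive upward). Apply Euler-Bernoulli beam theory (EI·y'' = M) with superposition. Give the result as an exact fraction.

Load 1 — uniform load w=-16 kN/m over full span:
  θ_1 = -w(L³-6Lx²+4x³)/(24EI) = -(-16)·(12³-6·12·3²+4·3³)/(24·200000) = 99/25000 rad
Load 2 — applied couple M₀=-10 kN·m at a=36/5 m (b=L-a=24/5):
  θ_2 = (M₀x²/(2L)+C₁)/EI  [x≤a] with C₁=M₀(3b²-L²)/(6L)=52/5 = ((-10)·3²/(2·12)+(52/5))/200000 = 133/4000000 rad
Superposition: θ = Σ θ_i = 15973/4000000 rad ≈ 0.003993 rad

θ(3) = 15973/4000000 rad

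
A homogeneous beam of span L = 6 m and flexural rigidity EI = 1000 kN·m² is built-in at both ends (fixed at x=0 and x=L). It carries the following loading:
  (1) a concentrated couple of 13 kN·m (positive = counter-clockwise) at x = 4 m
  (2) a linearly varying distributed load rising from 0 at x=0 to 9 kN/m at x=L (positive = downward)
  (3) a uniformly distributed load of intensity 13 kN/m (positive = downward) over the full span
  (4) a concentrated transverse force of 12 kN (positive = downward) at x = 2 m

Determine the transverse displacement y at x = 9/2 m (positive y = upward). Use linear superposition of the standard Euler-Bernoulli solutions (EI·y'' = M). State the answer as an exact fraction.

Load 1 — applied couple M₀=13 kN·m at a=4 m (b=L-a=2):
  y_1 = (R_Ax³/6 - M_Ax²/2 - M₀(x-a)²/2)/EI  [x>a] with R_A=26/9, M_A=13/3 = ((26/9)·(9/2)³/6 - (13/3)·(9/2)²/2 - 13·((9/2)-4)²/2)/1000 = -13/8000 m
Load 2 — triangular load w₀=9 kN/m (0→w₀ over full span):
  y_2 = -w₀x²(L-x)²(x+2L)/(120LEI) = -9·(9/2)²·(6-(9/2))²·((9/2)+2·6)/(120·6·1000) = -24057/2560000 m
Load 3 — uniform load w=13 kN/m over full span:
  y_3 = -wx²(L-x)²/(24EI) = -13·(9/2)²·(6-(9/2))²/(24·1000) = -3159/128000 m
Load 4 — point force P=12 kN at a=2 m (b=L-a=4):
  y_4 = -Pa²(L-x)²(3bL-(3b+a)(L-x))/(6L³EI)  [x>a] = -12·2²·(6-(9/2))²·(3·4·6-(3·4+2)·(6-(9/2)))/(6·6³·1000) = -17/4000 m
Superposition: y = Σ y_i = -102277/2560000 m ≈ -0.039952 m

y(9/2) = -102277/2560000 m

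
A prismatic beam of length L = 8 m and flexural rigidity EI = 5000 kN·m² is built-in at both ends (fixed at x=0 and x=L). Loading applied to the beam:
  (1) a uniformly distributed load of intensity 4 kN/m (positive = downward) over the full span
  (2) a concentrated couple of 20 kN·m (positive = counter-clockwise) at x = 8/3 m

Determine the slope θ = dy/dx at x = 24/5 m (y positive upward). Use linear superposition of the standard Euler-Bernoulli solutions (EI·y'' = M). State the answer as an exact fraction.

θ(24/5) = 184/234375 rad

Load 1 — uniform load w=4 kN/m over full span:
  θ_1 = -wx(L-x)(L-2x)/(12EI) = -4·(24/5)·(8-(24/5))·(8-2·(24/5))/(12·5000) = 128/78125 rad
Load 2 — applied couple M₀=20 kN·m at a=8/3 m (b=L-a=16/3):
  θ_2 = (R_Ax²/2 - M_Ax - M₀(x-a))/EI  [x>a] with R_A=10/3, M_A=0 = ((10/3)·(24/5)²/2 - 0·(24/5) - 20·((24/5)-(8/3)))/5000 = -8/9375 rad
Superposition: θ = Σ θ_i = 184/234375 rad ≈ 0.000785 rad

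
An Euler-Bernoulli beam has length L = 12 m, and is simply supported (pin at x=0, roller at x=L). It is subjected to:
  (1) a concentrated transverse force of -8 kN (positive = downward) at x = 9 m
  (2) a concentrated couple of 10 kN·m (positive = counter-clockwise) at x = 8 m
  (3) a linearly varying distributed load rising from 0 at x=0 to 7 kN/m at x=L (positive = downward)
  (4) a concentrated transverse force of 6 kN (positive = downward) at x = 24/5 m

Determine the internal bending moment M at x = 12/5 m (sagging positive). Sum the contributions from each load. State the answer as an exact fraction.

M(12/5) = 4762/125 kN·m

Load 1 — point force P=-8 kN at a=9 m (b=L-a=3):
  M_1 = Pbx/L  [x≤a] = (-8)·3·(12/5)/12 = -24/5 kN·m
Load 2 — applied couple M₀=10 kN·m at a=8 m (b=L-a=4):
  M_2 = M₀x/L  [x≤a] = 10·(12/5)/12 = 2 kN·m
Load 3 — triangular load w₀=7 kN/m (0→w₀ over full span):
  M_3 = w₀Lx/6 - w₀x³/(6L) = 7·12·(12/5)/6 - 7·(12/5)³/(6·12) = 4032/125 kN·m
Load 4 — point force P=6 kN at a=24/5 m (b=L-a=36/5):
  M_4 = Pbx/L  [x≤a] = 6·(36/5)·(12/5)/12 = 216/25 kN·m
Superposition: M = Σ M_i = 4762/125 kN·m ≈ 38.096000 kN·m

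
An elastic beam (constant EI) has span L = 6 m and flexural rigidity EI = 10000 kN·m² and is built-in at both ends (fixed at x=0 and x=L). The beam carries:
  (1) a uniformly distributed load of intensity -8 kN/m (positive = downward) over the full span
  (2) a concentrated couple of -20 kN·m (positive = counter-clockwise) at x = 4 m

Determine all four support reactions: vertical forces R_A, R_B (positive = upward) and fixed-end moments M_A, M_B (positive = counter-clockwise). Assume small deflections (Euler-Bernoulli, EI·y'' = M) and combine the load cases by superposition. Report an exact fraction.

Load 1 — uniform load w=-8 kN/m over full span:
  R_A = wL/2 = (-8)·6/2 = -24 kN
  M_A = wL²/12 = (-8)·6²/12 = -24 kN·m
  R_B = wL/2 = (-8)·6/2 = -24 kN
  M_B = -wL²/12 = -(-8)·6²/12 = 24 kN·m
Load 2 — applied couple M₀=-20 kN·m at a=4 m (b=L-a=2):
  R_A = 6M₀ab/L³ = 6·(-20)·4·2/6³ = -40/9 kN
  M_A = M₀b(2a-b)/L² = (-20)·2·(2·4-2)/6² = -20/3 kN·m
  R_B = -6M₀ab/L³ = -6·(-20)·4·2/6³ = 40/9 kN
  M_B = M₀a(2b-a)/L² = (-20)·4·(2·2-4)/6² = 0 kN·m
Superposition: R_A = -256/9 kN, M_A = -92/3 kN·m, R_B = -176/9 kN, M_B = 24 kN·m

R_A = -256/9 kN, M_A = -92/3 kN·m, R_B = -176/9 kN, M_B = 24 kN·m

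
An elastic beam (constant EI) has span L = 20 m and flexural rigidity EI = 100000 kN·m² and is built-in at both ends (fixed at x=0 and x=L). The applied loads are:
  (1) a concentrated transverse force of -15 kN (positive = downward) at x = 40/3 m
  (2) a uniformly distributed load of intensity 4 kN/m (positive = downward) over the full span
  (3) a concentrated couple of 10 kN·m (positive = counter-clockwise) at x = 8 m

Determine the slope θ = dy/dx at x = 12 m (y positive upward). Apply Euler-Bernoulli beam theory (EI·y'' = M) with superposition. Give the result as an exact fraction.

Load 1 — point force P=-15 kN at a=40/3 m (b=L-a=20/3):
  θ_1 = -Pb²x(2aL-(3a+b)x)/(2L³EI)  [x≤a] = -(-15)·(20/3)²·12·(2·(40/3)·20-(3·(40/3)+(20/3))·12)/(2·20³·100000) = -1/7500 rad
Load 2 — uniform load w=4 kN/m over full span:
  θ_2 = -wx(L-x)(L-2x)/(12EI) = -4·12·(20-12)·(20-2·12)/(12·100000) = 4/3125 rad
Load 3 — applied couple M₀=10 kN·m at a=8 m (b=L-a=12):
  θ_3 = (R_Ax²/2 - M_Ax - M₀(x-a))/EI  [x>a] with R_A=18/25, M_A=6/5 = ((18/25)·12²/2 - (6/5)·12 - 10·(12-8))/100000 = -2/78125 rad
Superposition: θ = Σ θ_i = 1051/937500 rad ≈ 0.001121 rad

θ(12) = 1051/937500 rad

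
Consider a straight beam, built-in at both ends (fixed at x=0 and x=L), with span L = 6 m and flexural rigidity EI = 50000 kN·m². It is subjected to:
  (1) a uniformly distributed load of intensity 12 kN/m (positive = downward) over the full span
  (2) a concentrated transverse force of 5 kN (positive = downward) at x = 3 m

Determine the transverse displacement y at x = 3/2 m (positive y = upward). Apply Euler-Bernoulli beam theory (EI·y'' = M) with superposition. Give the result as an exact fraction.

Load 1 — uniform load w=12 kN/m over full span:
  y_1 = -wx²(L-x)²/(24EI) = -12·(3/2)²·(6-(3/2))²/(24·50000) = -729/1600000 m
Load 2 — point force P=5 kN at a=3 m (b=L-a=3):
  y_2 = -Pb²x²(3aL-(3a+b)x)/(6L³EI)  [x≤a] = -5·3²·(3/2)²·(3·3·6-(3·3+3)·(3/2))/(6·6³·50000) = -9/160000 m
Superposition: y = Σ y_i = -819/1600000 m ≈ -0.000512 m

y(3/2) = -819/1600000 m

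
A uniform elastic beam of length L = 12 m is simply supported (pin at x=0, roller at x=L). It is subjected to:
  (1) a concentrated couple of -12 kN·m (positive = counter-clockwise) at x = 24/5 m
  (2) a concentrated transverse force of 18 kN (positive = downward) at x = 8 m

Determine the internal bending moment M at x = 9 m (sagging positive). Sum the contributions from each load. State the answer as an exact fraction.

M(9) = 39 kN·m

Load 1 — applied couple M₀=-12 kN·m at a=24/5 m (b=L-a=36/5):
  M_1 = M₀x/L - M₀  [x>a] = (-12)·9/12 - (-12) = 3 kN·m
Load 2 — point force P=18 kN at a=8 m (b=L-a=4):
  M_2 = Pa(L-x)/L  [x>a] = 18·8·(12-9)/12 = 36 kN·m
Superposition: M = Σ M_i = 39 kN·m ≈ 39.000000 kN·m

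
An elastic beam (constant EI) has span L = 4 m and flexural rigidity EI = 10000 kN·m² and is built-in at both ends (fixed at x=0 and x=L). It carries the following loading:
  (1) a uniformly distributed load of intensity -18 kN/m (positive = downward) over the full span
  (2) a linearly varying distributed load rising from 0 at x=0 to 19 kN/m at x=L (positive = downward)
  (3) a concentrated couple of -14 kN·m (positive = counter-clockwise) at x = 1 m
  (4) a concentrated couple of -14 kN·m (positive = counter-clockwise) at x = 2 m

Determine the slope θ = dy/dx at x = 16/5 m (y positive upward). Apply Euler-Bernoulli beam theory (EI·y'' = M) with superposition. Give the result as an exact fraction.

θ(16/5) = -313/4687500 rad

Load 1 — uniform load w=-18 kN/m over full span:
  θ_1 = -wx(L-x)(L-2x)/(12EI) = -(-18)·(16/5)·(4-(16/5))·(4-2·(16/5))/(12·10000) = -72/78125 rad
Load 2 — triangular load w₀=19 kN/m (0→w₀ over full span):
  θ_2 = -w₀(2x(L-x)(L-2x)(x+2L)+x²(L-x)²)/(120LEI) = -19·(2·(16/5)·(4-(16/5))·(4-2·(16/5))·((16/5)+2·4)+(16/5)²·(4-(16/5))²)/(120·4·10000) = 608/1171875 rad
Load 3 — applied couple M₀=-14 kN·m at a=1 m (b=L-a=3):
  θ_3 = (R_Ax²/2 - M_Ax - M₀(x-a))/EI  [x>a] with R_A=-63/16, M_A=21/8 = ((-63/16)·(16/5)²/2 - (21/8)·(16/5) - (-14)·((16/5)-1))/10000 = 7/31250 rad
Load 4 — applied couple M₀=-14 kN·m at a=2 m (b=L-a=2):
  θ_4 = (R_Ax²/2 - M_Ax - M₀(x-a))/EI  [x>a] with R_A=-21/4, M_A=-7/2 = ((-21/4)·(16/5)²/2 - (-7/2)·(16/5) - (-14)·((16/5)-2))/10000 = 7/62500 rad
Superposition: θ = Σ θ_i = -313/4687500 rad ≈ -0.000067 rad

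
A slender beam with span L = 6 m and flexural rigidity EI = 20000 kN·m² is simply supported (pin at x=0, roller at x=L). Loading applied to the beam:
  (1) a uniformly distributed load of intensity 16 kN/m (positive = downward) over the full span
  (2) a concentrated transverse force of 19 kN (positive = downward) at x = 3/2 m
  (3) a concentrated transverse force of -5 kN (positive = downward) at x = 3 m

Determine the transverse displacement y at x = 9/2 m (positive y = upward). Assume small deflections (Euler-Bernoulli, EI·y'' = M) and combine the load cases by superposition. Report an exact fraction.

y(9/2) = -3429/320000 m

Load 1 — uniform load w=16 kN/m over full span:
  y_1 = -wx(L³-2Lx²+x³)/(24EI) = -16·(9/2)·(6³-2·6·(9/2)²+(9/2)³)/(24·20000) = -1539/160000 m
Load 2 — point force P=19 kN at a=3/2 m (b=L-a=9/2):
  y_2 = -Pa(L-x)(2Lx-a²-x²)/(6LEI)  [x>a] = -19·(3/2)·(6-(9/2))·(2·6·(9/2)-(3/2)²-(9/2)²)/(6·6·20000) = -1197/640000 m
Load 3 — point force P=-5 kN at a=3 m (b=L-a=3):
  y_3 = -Pa(L-x)(2Lx-a²-x²)/(6LEI)  [x>a] = -(-5)·3·(6-(9/2))·(2·6·(9/2)-3²-(9/2)²)/(6·6·20000) = 99/128000 m
Superposition: y = Σ y_i = -3429/320000 m ≈ -0.010716 m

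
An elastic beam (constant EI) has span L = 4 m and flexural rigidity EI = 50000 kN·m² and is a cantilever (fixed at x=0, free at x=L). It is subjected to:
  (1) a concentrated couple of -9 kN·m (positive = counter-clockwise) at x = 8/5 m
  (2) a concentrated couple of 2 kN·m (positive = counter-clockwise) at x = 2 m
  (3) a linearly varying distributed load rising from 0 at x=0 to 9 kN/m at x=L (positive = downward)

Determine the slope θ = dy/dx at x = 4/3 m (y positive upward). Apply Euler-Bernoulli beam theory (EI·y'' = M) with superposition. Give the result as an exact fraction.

θ(4/3) = -389/337500 rad

Load 1 — applied couple M₀=-9 kN·m at a=8/5 m (b=L-a=12/5):
  θ_1 = M₀x/EI  [x≤a] = (-9)·(4/3)/50000 = -3/12500 rad
Load 2 — applied couple M₀=2 kN·m at a=2 m (b=L-a=2):
  θ_2 = M₀x/EI  [x≤a] = 2·(4/3)/50000 = 1/18750 rad
Load 3 — triangular load w₀=9 kN/m (0→w₀ over full span):
  θ_3 = (w₀Lx²/4-w₀L²x/3-w₀x⁴/(24L))/EI = (9·4·(4/3)²/4-9·4²·(4/3)/3-9·(4/3)⁴/(24·4))/50000 = -163/168750 rad
Superposition: θ = Σ θ_i = -389/337500 rad ≈ -0.001153 rad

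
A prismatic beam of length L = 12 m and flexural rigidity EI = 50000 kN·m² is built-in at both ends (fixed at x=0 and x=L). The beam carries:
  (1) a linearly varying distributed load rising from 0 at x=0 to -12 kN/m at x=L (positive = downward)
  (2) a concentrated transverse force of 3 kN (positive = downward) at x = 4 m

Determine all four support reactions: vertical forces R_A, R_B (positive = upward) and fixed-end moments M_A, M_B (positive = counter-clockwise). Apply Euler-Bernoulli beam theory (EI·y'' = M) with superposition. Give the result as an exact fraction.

Load 1 — triangular load w₀=-12 kN/m (0→w₀ over full span):
  R_A = 3w₀L/20 = 3·(-12)·12/20 = -108/5 kN
  M_A = w₀L²/30 = (-12)·12²/30 = -288/5 kN·m
  R_B = 7w₀L/20 = 7·(-12)·12/20 = -252/5 kN
  M_B = -w₀L²/20 = -(-12)·12²/20 = 432/5 kN·m
Load 2 — point force P=3 kN at a=4 m (b=L-a=8):
  R_A = Pb²(3a+b)/L³ = 3·8²·(3·4+8)/12³ = 20/9 kN
  M_A = Pab²/L² = 3·4·8²/12² = 16/3 kN·m
  R_B = Pa²(a+3b)/L³ = 3·4²·(4+3·8)/12³ = 7/9 kN
  M_B = -Pa²b/L² = -3·4²·8/12² = -8/3 kN·m
Superposition: R_A = -872/45 kN, M_A = -784/15 kN·m, R_B = -2233/45 kN, M_B = 1256/15 kN·m

R_A = -872/45 kN, M_A = -784/15 kN·m, R_B = -2233/45 kN, M_B = 1256/15 kN·m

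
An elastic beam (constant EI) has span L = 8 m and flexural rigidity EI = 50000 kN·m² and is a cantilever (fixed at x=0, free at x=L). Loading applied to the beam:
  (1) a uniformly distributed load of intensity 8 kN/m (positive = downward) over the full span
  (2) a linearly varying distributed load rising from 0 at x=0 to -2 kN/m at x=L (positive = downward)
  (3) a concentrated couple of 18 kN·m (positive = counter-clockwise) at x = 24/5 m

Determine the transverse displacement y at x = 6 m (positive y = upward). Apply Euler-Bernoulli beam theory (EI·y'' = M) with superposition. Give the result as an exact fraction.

y(6) = -48219/1250000 m

Load 1 — uniform load w=8 kN/m over full span:
  y_1 = -wx²(x²-4Lx+6L²)/(24EI) = -8·6²·(6²-4·8·6+6·8²)/(24·50000) = -171/3125 m
Load 2 — triangular load w₀=-2 kN/m (0→w₀ over full span):
  y_2 = (w₀Lx³/12-w₀L²x²/6-w₀x⁵/(120L))/EI = ((-2)·8·6³/12-(-2)·8²·6²/6-(-2)·6⁵/(120·8))/50000 = 2481/250000 m
Load 3 — applied couple M₀=18 kN·m at a=24/5 m (b=L-a=16/5):
  y_3 = M₀a(2x-a)/(2EI)  [x>a] = 18·(24/5)·(2·6-(24/5))/(2·50000) = 486/78125 m
Superposition: y = Σ y_i = -48219/1250000 m ≈ -0.038575 m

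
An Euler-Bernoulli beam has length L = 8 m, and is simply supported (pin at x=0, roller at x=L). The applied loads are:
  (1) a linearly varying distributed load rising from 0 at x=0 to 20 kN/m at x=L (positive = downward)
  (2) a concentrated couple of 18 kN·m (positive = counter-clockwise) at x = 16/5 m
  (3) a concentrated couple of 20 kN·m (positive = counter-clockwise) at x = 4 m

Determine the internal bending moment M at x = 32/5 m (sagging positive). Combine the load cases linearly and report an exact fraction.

Load 1 — triangular load w₀=20 kN/m (0→w₀ over full span):
  M_1 = w₀Lx/6 - w₀x³/(6L) = 20·8·(32/5)/6 - 20·(32/5)³/(6·8) = 1536/25 kN·m
Load 2 — applied couple M₀=18 kN·m at a=16/5 m (b=L-a=24/5):
  M_2 = M₀x/L - M₀  [x>a] = 18·(32/5)/8 - 18 = -18/5 kN·m
Load 3 — applied couple M₀=20 kN·m at a=4 m (b=L-a=4):
  M_3 = M₀x/L - M₀  [x>a] = 20·(32/5)/8 - 20 = -4 kN·m
Superposition: M = Σ M_i = 1346/25 kN·m ≈ 53.840000 kN·m

M(32/5) = 1346/25 kN·m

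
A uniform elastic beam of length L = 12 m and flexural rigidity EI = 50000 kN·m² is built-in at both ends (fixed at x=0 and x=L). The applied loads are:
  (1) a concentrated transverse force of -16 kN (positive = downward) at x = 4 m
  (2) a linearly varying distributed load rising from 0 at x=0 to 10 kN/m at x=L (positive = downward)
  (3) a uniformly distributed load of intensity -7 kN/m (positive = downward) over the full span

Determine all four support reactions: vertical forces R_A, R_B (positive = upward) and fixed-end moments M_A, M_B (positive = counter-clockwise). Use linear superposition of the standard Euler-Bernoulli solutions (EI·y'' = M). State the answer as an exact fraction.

Load 1 — point force P=-16 kN at a=4 m (b=L-a=8):
  R_A = Pb²(3a+b)/L³ = (-16)·8²·(3·4+8)/12³ = -320/27 kN
  M_A = Pab²/L² = (-16)·4·8²/12² = -256/9 kN·m
  R_B = Pa²(a+3b)/L³ = (-16)·4²·(4+3·8)/12³ = -112/27 kN
  M_B = -Pa²b/L² = -(-16)·4²·8/12² = 128/9 kN·m
Load 2 — triangular load w₀=10 kN/m (0→w₀ over full span):
  R_A = 3w₀L/20 = 3·10·12/20 = 18 kN
  M_A = w₀L²/30 = 10·12²/30 = 48 kN·m
  R_B = 7w₀L/20 = 7·10·12/20 = 42 kN
  M_B = -w₀L²/20 = -10·12²/20 = -72 kN·m
Load 3 — uniform load w=-7 kN/m over full span:
  R_A = wL/2 = (-7)·12/2 = -42 kN
  M_A = wL²/12 = (-7)·12²/12 = -84 kN·m
  R_B = wL/2 = (-7)·12/2 = -42 kN
  M_B = -wL²/12 = -(-7)·12²/12 = 84 kN·m
Superposition: R_A = -968/27 kN, M_A = -580/9 kN·m, R_B = -112/27 kN, M_B = 236/9 kN·m

R_A = -968/27 kN, M_A = -580/9 kN·m, R_B = -112/27 kN, M_B = 236/9 kN·m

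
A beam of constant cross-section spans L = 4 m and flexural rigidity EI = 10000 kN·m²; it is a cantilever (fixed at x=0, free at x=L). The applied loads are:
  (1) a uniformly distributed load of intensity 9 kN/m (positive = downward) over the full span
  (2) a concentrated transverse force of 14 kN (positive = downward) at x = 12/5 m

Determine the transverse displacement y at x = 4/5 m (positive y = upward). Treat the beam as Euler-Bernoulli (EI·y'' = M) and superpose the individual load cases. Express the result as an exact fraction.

y(4/5) = -3478/1171875 m

Load 1 — uniform load w=9 kN/m over full span:
  y_1 = -wx²(x²-4Lx+6L²)/(24EI) = -9·(4/5)²·((4/5)²-4·4·(4/5)+6·4²)/(24·10000) = -786/390625 m
Load 2 — point force P=14 kN at a=12/5 m (b=L-a=8/5):
  y_2 = -Px²(3a-x)/(6EI)  [x≤a] = -14·(4/5)²·(3·(12/5)-(4/5))/(6·10000) = -224/234375 m
Superposition: y = Σ y_i = -3478/1171875 m ≈ -0.002968 m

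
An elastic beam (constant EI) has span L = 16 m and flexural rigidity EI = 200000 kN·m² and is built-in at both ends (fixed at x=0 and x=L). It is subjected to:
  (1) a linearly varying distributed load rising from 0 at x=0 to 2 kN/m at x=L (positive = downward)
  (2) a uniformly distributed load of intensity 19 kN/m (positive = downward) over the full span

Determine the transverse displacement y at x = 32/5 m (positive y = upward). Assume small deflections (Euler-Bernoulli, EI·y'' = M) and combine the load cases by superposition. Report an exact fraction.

Load 1 — triangular load w₀=2 kN/m (0→w₀ over full span):
  y_1 = -w₀x²(L-x)²(x+2L)/(120LEI) = -2·(32/5)²·(16-(32/5))²·((32/5)+2·16)/(120·16·200000) = -36864/48828125 m
Load 2 — uniform load w=19 kN/m over full span:
  y_2 = -wx²(L-x)²/(24EI) = -19·(32/5)²·(16-(32/5))²/(24·200000) = -29184/1953125 m
Superposition: y = Σ y_i = -766464/48828125 m ≈ -0.015697 m

y(32/5) = -766464/48828125 m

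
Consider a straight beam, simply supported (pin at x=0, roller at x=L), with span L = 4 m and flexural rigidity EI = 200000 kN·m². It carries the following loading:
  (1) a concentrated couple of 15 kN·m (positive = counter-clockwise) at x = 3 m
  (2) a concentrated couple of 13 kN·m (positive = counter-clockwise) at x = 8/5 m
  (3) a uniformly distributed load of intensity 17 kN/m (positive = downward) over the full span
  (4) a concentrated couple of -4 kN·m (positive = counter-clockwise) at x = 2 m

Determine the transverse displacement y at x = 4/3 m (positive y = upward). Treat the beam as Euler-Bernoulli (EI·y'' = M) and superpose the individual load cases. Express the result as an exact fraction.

y(4/3) = -679193/2430000000 m

Load 1 — applied couple M₀=15 kN·m at a=3 m (b=L-a=1):
  y_1 = (M₀x³/(6L)+C₁x)/EI  [x≤a] with C₁=M₀(3b²-L²)/(6L)=-65/8 = (15·(4/3)³/(6·4)+(-65/8)·(4/3))/200000 = -101/2160000 m
Load 2 — applied couple M₀=13 kN·m at a=8/5 m (b=L-a=12/5):
  y_2 = (M₀x³/(6L)+C₁x)/EI  [x≤a] with C₁=M₀(3b²-L²)/(6L)=52/75 = (13·(4/3)³/(6·4)+(52/75)·(4/3))/200000 = 559/50625000 m
Load 3 — uniform load w=17 kN/m over full span:
  y_3 = -wx(L³-2Lx²+x³)/(24EI) = -17·(4/3)·(4³-2·4·(4/3)²+(4/3)³)/(24·200000) = -187/759375 m
Load 4 — applied couple M₀=-4 kN·m at a=2 m (b=L-a=2):
  y_4 = (M₀x³/(6L)+C₁x)/EI  [x≤a] with C₁=M₀(3b²-L²)/(6L)=2/3 = ((-4)·(4/3)³/(6·4)+(2/3)·(4/3))/200000 = 1/405000 m
Superposition: y = Σ y_i = -679193/2430000000 m ≈ -0.000280 m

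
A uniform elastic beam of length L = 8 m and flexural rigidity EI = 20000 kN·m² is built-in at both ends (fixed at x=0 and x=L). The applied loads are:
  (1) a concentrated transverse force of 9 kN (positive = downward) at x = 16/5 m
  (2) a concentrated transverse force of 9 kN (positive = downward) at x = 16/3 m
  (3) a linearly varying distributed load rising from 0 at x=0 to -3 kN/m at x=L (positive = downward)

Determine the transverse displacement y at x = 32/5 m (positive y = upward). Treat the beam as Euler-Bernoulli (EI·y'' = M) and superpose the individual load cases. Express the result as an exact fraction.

Load 1 — point force P=9 kN at a=16/5 m (b=L-a=24/5):
  y_1 = -Pa²(L-x)²(3bL-(3b+a)(L-x))/(6L³EI)  [x>a] = -9·(16/5)²·(8-(32/5))²·(3·(24/5)·8-(3·(24/5)+(16/5))·(8-(32/5)))/(6·8³·20000) = -3264/9765625 m
Load 2 — point force P=9 kN at a=16/3 m (b=L-a=8/3):
  y_2 = -Pa²(L-x)²(3bL-(3b+a)(L-x))/(6L³EI)  [x>a] = -9·(16/3)²·(8-(32/5))²·(3·(8/3)·8-(3·(8/3)+(16/3))·(8-(32/5)))/(6·8³·20000) = -64/140625 m
Load 3 — triangular load w₀=-3 kN/m (0→w₀ over full span):
  y_3 = -w₀x²(L-x)²(x+2L)/(120LEI) = -(-3)·(32/5)²·(8-(32/5))²·((32/5)+2·8)/(120·8·20000) = 3584/9765625 m
Superposition: y = Σ y_i = -7424/17578125 m ≈ -0.000422 m

y(32/5) = -7424/17578125 m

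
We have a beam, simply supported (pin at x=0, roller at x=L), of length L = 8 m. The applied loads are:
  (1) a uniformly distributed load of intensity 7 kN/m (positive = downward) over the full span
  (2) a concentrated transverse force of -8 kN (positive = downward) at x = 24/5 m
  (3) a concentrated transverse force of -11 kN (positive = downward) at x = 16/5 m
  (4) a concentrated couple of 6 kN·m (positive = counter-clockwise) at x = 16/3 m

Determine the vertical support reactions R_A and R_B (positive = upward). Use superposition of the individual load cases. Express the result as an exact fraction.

Load 1 — uniform load w=7 kN/m over full span:
  R_A = wL/2 = 7·8/2 = 28 kN
  R_B = wL/2 = 7·8/2 = 28 kN
Load 2 — point force P=-8 kN at a=24/5 m (b=L-a=16/5):
  R_A = Pb/L = (-8)·(16/5)/8 = -16/5 kN
  R_B = Pa/L = (-8)·(24/5)/8 = -24/5 kN
Load 3 — point force P=-11 kN at a=16/5 m (b=L-a=24/5):
  R_A = Pb/L = (-11)·(24/5)/8 = -33/5 kN
  R_B = Pa/L = (-11)·(16/5)/8 = -22/5 kN
Load 4 — applied couple M₀=6 kN·m at a=16/3 m (b=L-a=8/3):
  R_A = M₀/L = 6/8 = 3/4 kN
  R_B = -M₀/L = -6/8 = -3/4 kN
Superposition: R_A = 379/20 kN, R_B = 361/20 kN

R_A = 379/20 kN, R_B = 361/20 kN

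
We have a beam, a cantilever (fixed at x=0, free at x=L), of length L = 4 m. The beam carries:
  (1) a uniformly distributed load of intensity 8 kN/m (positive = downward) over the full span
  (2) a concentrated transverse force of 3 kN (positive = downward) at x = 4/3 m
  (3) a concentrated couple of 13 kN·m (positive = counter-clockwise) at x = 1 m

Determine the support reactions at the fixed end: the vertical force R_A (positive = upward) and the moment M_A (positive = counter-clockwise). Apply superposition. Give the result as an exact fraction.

R_A = 35 kN, M_A = 55 kN·m

Load 1 — uniform load w=8 kN/m over full span:
  R_A = wL = 8·4 = 32 kN
  M_A = wL²/2 = 8·4²/2 = 64 kN·m
Load 2 — point force P=3 kN at a=4/3 m (b=L-a=8/3):
  R_A = P = 3 kN
  M_A = Pa = 3·(4/3) = 4 kN·m
Load 3 — applied couple M₀=13 kN·m at a=1 m (b=L-a=3):
  R_A = 0 kN
  M_A = -M₀ = -13 kN·m
Superposition: R_A = 35 kN, M_A = 55 kN·m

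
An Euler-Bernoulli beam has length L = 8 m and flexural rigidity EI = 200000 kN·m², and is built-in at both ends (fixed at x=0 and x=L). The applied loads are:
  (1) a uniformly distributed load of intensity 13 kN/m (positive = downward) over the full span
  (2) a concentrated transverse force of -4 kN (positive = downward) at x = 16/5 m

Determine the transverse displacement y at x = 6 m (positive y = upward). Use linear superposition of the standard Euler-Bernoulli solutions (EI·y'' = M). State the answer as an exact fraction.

y(6) = -553/1500000 m

Load 1 — uniform load w=13 kN/m over full span:
  y_1 = -wx²(L-x)²/(24EI) = -13·6²·(8-6)²/(24·200000) = -39/100000 m
Load 2 — point force P=-4 kN at a=16/5 m (b=L-a=24/5):
  y_2 = -Pa²(L-x)²(3bL-(3b+a)(L-x))/(6L³EI)  [x>a] = -(-4)·(16/5)²·(8-6)²·(3·(24/5)·8-(3·(24/5)+(16/5))·(8-6))/(6·8³·200000) = 1/46875 m
Superposition: y = Σ y_i = -553/1500000 m ≈ -0.000369 m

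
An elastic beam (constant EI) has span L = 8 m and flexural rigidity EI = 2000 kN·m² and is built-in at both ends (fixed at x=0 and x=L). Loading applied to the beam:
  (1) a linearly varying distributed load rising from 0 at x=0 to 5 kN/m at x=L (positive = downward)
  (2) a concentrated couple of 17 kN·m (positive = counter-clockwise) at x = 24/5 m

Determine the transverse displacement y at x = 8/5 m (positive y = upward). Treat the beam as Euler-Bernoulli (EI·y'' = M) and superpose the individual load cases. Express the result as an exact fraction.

y(8/5) = -8488/1171875 m

Load 1 — triangular load w₀=5 kN/m (0→w₀ over full span):
  y_1 = -w₀x²(L-x)²(x+2L)/(120LEI) = -5·(8/5)²·(8-(8/5))²·((8/5)+2·8)/(120·8·2000) = -5632/1171875 m
Load 2 — applied couple M₀=17 kN·m at a=24/5 m (b=L-a=16/5):
  y_2 = (R_Ax³/6 - M_Ax²/2)/EI  [x≤a] with R_A=153/50, M_A=136/25 = ((153/50)·(8/5)³/6 - (136/25)·(8/5)²/2)/2000 = -952/390625 m
Superposition: y = Σ y_i = -8488/1171875 m ≈ -0.007243 m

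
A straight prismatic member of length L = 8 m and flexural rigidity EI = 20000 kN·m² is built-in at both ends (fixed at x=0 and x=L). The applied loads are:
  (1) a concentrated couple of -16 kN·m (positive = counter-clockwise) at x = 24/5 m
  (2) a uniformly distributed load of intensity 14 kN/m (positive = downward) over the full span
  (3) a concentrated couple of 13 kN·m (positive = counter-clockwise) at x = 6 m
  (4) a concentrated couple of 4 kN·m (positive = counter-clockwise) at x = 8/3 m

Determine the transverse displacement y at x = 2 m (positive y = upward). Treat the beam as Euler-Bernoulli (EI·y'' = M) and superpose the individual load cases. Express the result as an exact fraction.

y(2) = -59327/14400000 m

Load 1 — applied couple M₀=-16 kN·m at a=24/5 m (b=L-a=16/5):
  y_1 = (R_Ax³/6 - M_Ax²/2)/EI  [x≤a] with R_A=-72/25, M_A=-128/25 = ((-72/25)·2³/6 - (-128/25)·2²/2)/20000 = 1/3125 m
Load 2 — uniform load w=14 kN/m over full span:
  y_2 = -wx²(L-x)²/(24EI) = -14·2²·(8-2)²/(24·20000) = -21/5000 m
Load 3 — applied couple M₀=13 kN·m at a=6 m (b=L-a=2):
  y_3 = (R_Ax³/6 - M_Ax²/2)/EI  [x≤a] with R_A=117/64, M_A=65/16 = ((117/64)·2³/6 - (65/16)·2²/2)/20000 = -91/320000 m
Load 4 — applied couple M₀=4 kN·m at a=8/3 m (b=L-a=16/3):
  y_4 = (R_Ax³/6 - M_Ax²/2)/EI  [x≤a] with R_A=2/3, M_A=0 = ((2/3)·2³/6 - 0·2²/2)/20000 = 1/22500 m
Superposition: y = Σ y_i = -59327/14400000 m ≈ -0.004120 m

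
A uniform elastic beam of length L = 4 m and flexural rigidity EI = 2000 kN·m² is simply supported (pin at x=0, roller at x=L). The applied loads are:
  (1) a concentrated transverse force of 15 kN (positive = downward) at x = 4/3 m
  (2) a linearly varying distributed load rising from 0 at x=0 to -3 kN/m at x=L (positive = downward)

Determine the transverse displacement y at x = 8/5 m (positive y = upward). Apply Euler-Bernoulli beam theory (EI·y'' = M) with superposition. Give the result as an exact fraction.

Load 1 — point force P=15 kN at a=4/3 m (b=L-a=8/3):
  y_1 = -Pa(L-x)(2Lx-a²-x²)/(6LEI)  [x>a] = -15·(4/3)·(4-(8/5))·(2·4·(8/5)-(4/3)²-(8/5)²)/(6·4·2000) = -238/28125 m
Load 2 — triangular load w₀=-3 kN/m (0→w₀ over full span):
  y_2 = -w₀x(7L⁴-10L²x²+3x⁴)/(360LEI) = -(-3)·(8/5)·(7·4⁴-10·4²·(8/5)²+3·(8/5)⁴)/(360·4·2000) = 4564/1953125 m
Superposition: y = Σ y_i = -107674/17578125 m ≈ -0.006125 m

y(8/5) = -107674/17578125 m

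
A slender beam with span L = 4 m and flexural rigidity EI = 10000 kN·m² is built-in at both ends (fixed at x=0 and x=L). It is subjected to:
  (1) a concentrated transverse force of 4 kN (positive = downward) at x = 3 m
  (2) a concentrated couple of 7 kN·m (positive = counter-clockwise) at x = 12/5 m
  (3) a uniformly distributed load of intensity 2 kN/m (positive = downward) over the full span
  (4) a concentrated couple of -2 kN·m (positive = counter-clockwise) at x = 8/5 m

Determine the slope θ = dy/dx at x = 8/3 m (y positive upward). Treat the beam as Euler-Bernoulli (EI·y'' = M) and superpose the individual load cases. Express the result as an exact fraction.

θ(8/3) = 19/81000 rad

Load 1 — point force P=4 kN at a=3 m (b=L-a=1):
  θ_1 = -Pb²x(2aL-(3a+b)x)/(2L³EI)  [x≤a] = -4·1²·(8/3)·(2·3·4-(3·3+1)·(8/3))/(2·4³·10000) = 1/45000 rad
Load 2 — applied couple M₀=7 kN·m at a=12/5 m (b=L-a=8/5):
  θ_2 = (R_Ax²/2 - M_Ax - M₀(x-a))/EI  [x>a] with R_A=63/25, M_A=56/25 = ((63/25)·(8/3)²/2 - (56/25)·(8/3) - 7·((8/3)-(12/5)))/10000 = 7/62500 rad
Load 3 — uniform load w=2 kN/m over full span:
  θ_3 = -wx(L-x)(L-2x)/(12EI) = -2·(8/3)·(4-(8/3))·(4-2·(8/3))/(12·10000) = 4/50625 rad
Load 4 — applied couple M₀=-2 kN·m at a=8/5 m (b=L-a=12/5):
  θ_4 = (R_Ax²/2 - M_Ax - M₀(x-a))/EI  [x>a] with R_A=-18/25, M_A=-6/25 = ((-18/25)·(8/3)²/2 - (-6/25)·(8/3) - (-2)·((8/3)-(8/5)))/10000 = 1/46875 rad
Superposition: θ = Σ θ_i = 19/81000 rad ≈ 0.000235 rad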